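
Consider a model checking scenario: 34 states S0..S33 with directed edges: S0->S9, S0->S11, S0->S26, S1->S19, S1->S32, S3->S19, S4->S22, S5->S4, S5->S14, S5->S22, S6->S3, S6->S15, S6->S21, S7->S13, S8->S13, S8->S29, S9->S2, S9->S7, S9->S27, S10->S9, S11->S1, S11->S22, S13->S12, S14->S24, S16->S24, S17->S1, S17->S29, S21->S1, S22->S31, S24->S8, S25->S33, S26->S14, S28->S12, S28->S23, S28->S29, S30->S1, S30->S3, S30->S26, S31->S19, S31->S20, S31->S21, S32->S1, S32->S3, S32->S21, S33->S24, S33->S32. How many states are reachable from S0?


BFS from S0:
  layer 0: {S0}
  layer 1: {S9, S11, S26}
  layer 2: {S1, S2, S7, S14, S22, S27}
  layer 3: {S13, S19, S24, S31, S32}
  layer 4: {S3, S8, S12, S20, S21}
  layer 5: {S29}
Reachable set: {S0, S1, S2, S3, S7, S8, S9, S11, S12, S13, S14, S19, S20, S21, S22, S24, S26, S27, S29, S31, S32}
Count = 21

21


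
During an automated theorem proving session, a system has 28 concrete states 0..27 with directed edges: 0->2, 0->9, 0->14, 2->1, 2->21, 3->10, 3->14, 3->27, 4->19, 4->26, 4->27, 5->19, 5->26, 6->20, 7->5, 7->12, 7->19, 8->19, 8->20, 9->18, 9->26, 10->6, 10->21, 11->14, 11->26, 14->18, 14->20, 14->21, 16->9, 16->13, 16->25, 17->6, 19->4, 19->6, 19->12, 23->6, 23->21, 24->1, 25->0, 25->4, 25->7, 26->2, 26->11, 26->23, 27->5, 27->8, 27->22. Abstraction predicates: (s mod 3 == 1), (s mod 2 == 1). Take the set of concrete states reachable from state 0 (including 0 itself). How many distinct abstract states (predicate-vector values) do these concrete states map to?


BFS from 0:
Concrete reachable: {0, 1, 2, 6, 9, 11, 14, 18, 20, 21, 23, 26}
Abstract via predicates (s mod 3 == 1), (s mod 2 == 1):
  (0,0) <- {0, 2, 6, 14, 18, 20, 26}
  (0,1) <- {9, 11, 21, 23}
  (1,1) <- {1}
Distinct abstract states = 3

3


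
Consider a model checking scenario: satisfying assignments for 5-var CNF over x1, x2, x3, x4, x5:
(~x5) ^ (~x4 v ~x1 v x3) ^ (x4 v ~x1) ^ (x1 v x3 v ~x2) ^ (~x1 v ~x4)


CNF with 5 clauses over 5 vars (32 assignments).
An assignment satisfies CNF iff every clause has >=1 true literal.
Check each row (bits = x1,x2,x3,x4,x5; clause T/F shown):
  row 0 [00000]: clauses=TTTTT -> 1
  row 1 [00001]: clauses=FTTTT -> 0
  row 2 [00010]: clauses=TTTTT -> 1
  row 3 [00011]: clauses=FTTTT -> 0
  row 4 [00100]: clauses=TTTTT -> 1
  row 5 [00101]: clauses=FTTTT -> 0
  row 6 [00110]: clauses=TTTTT -> 1
  row 7 [00111]: clauses=FTTTT -> 0
  row 8 [01000]: clauses=TTTFT -> 0
  row 9 [01001]: clauses=FTTFT -> 0
  row 10 [01010]: clauses=TTTFT -> 0
  row 11 [01011]: clauses=FTTFT -> 0
  row 12 [01100]: clauses=TTTTT -> 1
  row 13 [01101]: clauses=FTTTT -> 0
  row 14 [01110]: clauses=TTTTT -> 1
  row 15 [01111]: clauses=FTTTT -> 0
  row 16 [10000]: clauses=TTFTT -> 0
  row 17 [10001]: clauses=FTFTT -> 0
  row 18 [10010]: clauses=TFTTF -> 0
  row 19 [10011]: clauses=FFTTF -> 0
  row 20 [10100]: clauses=TTFTT -> 0
  row 21 [10101]: clauses=FTFTT -> 0
  row 22 [10110]: clauses=TTTTF -> 0
  row 23 [10111]: clauses=FTTTF -> 0
  row 24 [11000]: clauses=TTFTT -> 0
  row 25 [11001]: clauses=FTFTT -> 0
  row 26 [11010]: clauses=TFTTF -> 0
  row 27 [11011]: clauses=FFTTF -> 0
  row 28 [11100]: clauses=TTFTT -> 0
  row 29 [11101]: clauses=FTFTT -> 0
  row 30 [11110]: clauses=TTTTF -> 0
  row 31 [11111]: clauses=FTTTF -> 0
Full result column, 8 rows per line (x1,x2 fixed per line; x3,x4,x5 runs 000..111 left to right):
  rows 0-7 [x1,x2=00]: 10101010  (ones: 4)
  rows 8-15 [x1,x2=01]: 00001010  (ones: 2)
  rows 16-23 [x1,x2=10]: 00000000  (ones: 0)
  rows 24-31 [x1,x2=11]: 00000000  (ones: 0)
Satisfying assignments = 4+2+0+0 = 6

6


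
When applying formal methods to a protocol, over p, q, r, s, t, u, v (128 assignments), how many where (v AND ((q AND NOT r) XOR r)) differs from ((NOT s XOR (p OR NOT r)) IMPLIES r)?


F1 = (v AND ((q AND NOT r) XOR r))
F2 = ((NOT s XOR (p OR NOT r)) IMPLIES r)
Evaluate both on each of 128 rows (bits = p,q,r,s,t,u,v):
  row 0 [0000000]: F1=0 F2=1 (differ) -> 1
  row 1 [0000001]: F1=0 F2=1 (differ) -> 1
  row 2 [0000010]: F1=0 F2=1 (differ) -> 1
  row 3 [0000011]: F1=0 F2=1 (differ) -> 1
  row 4 [0000100]: F1=0 F2=1 (differ) -> 1
  (every remaining row is evaluated the same way; all 128 results are listed next)
Full result column, 8 rows per line (p,q,r,s fixed per line; t,u,v runs 000..111 left to right):
  rows 0-7 [p,q,r,s=0000]: 11111111  (ones: 8)
  rows 8-15 [p,q,r,s=0001]: 00000000  (ones: 0)
  rows 16-23 [p,q,r,s=0010]: 10101010  (ones: 4)
  rows 24-31 [p,q,r,s=0011]: 10101010  (ones: 4)
  rows 32-39 [p,q,r,s=0100]: 10101010  (ones: 4)
  rows 40-47 [p,q,r,s=0101]: 01010101  (ones: 4)
  rows 48-55 [p,q,r,s=0110]: 10101010  (ones: 4)
  rows 56-63 [p,q,r,s=0111]: 10101010  (ones: 4)
  rows 64-71 [p,q,r,s=1000]: 11111111  (ones: 8)
  rows 72-79 [p,q,r,s=1001]: 00000000  (ones: 0)
  rows 80-87 [p,q,r,s=1010]: 10101010  (ones: 4)
  rows 88-95 [p,q,r,s=1011]: 10101010  (ones: 4)
  rows 96-103 [p,q,r,s=1100]: 10101010  (ones: 4)
  rows 104-111 [p,q,r,s=1101]: 01010101  (ones: 4)
  rows 112-119 [p,q,r,s=1110]: 10101010  (ones: 4)
  rows 120-127 [p,q,r,s=1111]: 10101010  (ones: 4)
Disagreements = 8+0+4+4+4+4+4+4+8+0+4+4+4+4+4+4 = 64

64


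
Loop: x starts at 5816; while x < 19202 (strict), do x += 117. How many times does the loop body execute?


Step 1: x goes from 5816 toward 19202 by 117; the body runs while x<19202, so iterations = ceil((bound-start)/step)
Step 2: Distance=13386
Step 3: ceil(13386/117)=115

115


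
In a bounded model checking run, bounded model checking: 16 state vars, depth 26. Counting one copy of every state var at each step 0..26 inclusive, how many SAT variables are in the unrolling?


BMC unrolls to depth k, creating one copy of each state var for steps 0..k.
Step count = 26 + 1 = 27 (steps 0 through 26)
Vars per step = 16
Total = 16 * 27 = 432

432


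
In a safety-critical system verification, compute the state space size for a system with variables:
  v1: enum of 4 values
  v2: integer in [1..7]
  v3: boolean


State space = product of domain sizes of all variables.
Domain sizes:
  v1 (enum of 4 values): 4
  v2 (integer in [1..7]): 7
  v3 (boolean): 2
Product = 4 * 7 * 2 = 56

56


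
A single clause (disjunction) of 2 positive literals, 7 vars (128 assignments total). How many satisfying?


Step 1: Total=2^7=128
Step 2: Unsat when all 2 false: 2^5=32
Step 3: Sat=128-32=96

96


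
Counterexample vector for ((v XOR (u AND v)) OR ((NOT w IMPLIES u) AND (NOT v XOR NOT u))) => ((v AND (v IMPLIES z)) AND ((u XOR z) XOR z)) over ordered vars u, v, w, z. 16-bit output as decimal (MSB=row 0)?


F1 = ((v XOR (u AND v)) OR ((NOT w IMPLIES u) AND (NOT v XOR NOT u)))
F2 = ((v AND (v IMPLIES z)) AND ((u XOR z) XOR z))
Counterexample to F1=>F2 is where F1=1 and F2=0.
Evaluate each row (bits = u,v,w,z, MSB first):
  row 0 [0000]: F1=0 F2=0 -> F1&~F2 -> 0
  row 1 [0001]: F1=0 F2=0 -> F1&~F2 -> 0
  row 2 [0010]: F1=0 F2=0 -> F1&~F2 -> 0
  row 3 [0011]: F1=0 F2=0 -> F1&~F2 -> 0
  row 4 [0100]: F1=1 F2=0 -> F1&~F2 -> 1
  row 5 [0101]: F1=1 F2=0 -> F1&~F2 -> 1
  row 6 [0110]: F1=1 F2=0 -> F1&~F2 -> 1
  row 7 [0111]: F1=1 F2=0 -> F1&~F2 -> 1
  row 8 [1000]: F1=1 F2=0 -> F1&~F2 -> 1
  row 9 [1001]: F1=1 F2=0 -> F1&~F2 -> 1
  row 10 [1010]: F1=1 F2=0 -> F1&~F2 -> 1
  row 11 [1011]: F1=1 F2=0 -> F1&~F2 -> 1
  row 12 [1100]: F1=0 F2=0 -> F1&~F2 -> 0
  row 13 [1101]: F1=0 F2=1 -> F1&~F2 -> 0
  row 14 [1110]: F1=0 F2=0 -> F1&~F2 -> 0
  row 15 [1111]: F1=0 F2=1 -> F1&~F2 -> 0
Full result column, 4 rows per line (u,v fixed per line; w,z runs 00..11 left to right):
  rows 0-3 [u,v=00]: 0000  = hex 0
  rows 4-7 [u,v=01]: 1111  = hex F
  rows 8-11 [u,v=10]: 1111  = hex F
  rows 12-15 [u,v=11]: 0000  = hex 0
Counterexample vector (row 0 .. row 15) = 0000111111110000
Output column grouped in 4s = 0000 1111 1111 0000 = 0x0FF0
Convert to decimal digit by digit (value = value*16 + digit):
  0 -> 0
  0*16 + 15 (F) = 15
  15*16 + 15 (F) = 255
  255*16 + 0 = 4080
Decimal = 4080

4080


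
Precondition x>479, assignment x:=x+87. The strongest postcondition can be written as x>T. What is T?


Formula: sp(P, x:=E) = exists old_x. (x = E[old_x/x]) AND P[old_x/x] (old_x is the value of x before the assignment; eliminate old_x by solving x = E[old_x/x] for old_x)
Step 1: Precondition P: x>479, i.e. old_x > 479
Step 2: Assignment gives x = old_x + 87, so old_x = x - 87
Step 3: Substitute into P: x - 87 > 479
Step 4: Simplify: x > 479+87 = 566

566


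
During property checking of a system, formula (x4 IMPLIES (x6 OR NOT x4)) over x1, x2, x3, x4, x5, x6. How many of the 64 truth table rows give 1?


Formula: (x4 IMPLIES (x6 OR NOT x4)) over 6 vars (64 rows)
Evaluate each row (x1, x2, x3, x4, x5, x6 as bits, MSB first):
  row 0 [000000]: (0 IMPLIES (0 OR NOT 0)) -> 1
  row 1 [000001]: (0 IMPLIES (1 OR NOT 0)) -> 1
  row 2 [000010]: (0 IMPLIES (0 OR NOT 0)) -> 1
  row 3 [000011]: (0 IMPLIES (1 OR NOT 0)) -> 1
  row 4 [000100]: (1 IMPLIES (0 OR NOT 1)) -> 0
  (every remaining row is evaluated the same way; all 64 results are listed next)
Full result column, 8 rows per line (x1,x2,x3 fixed per line; x4,x5,x6 runs 000..111 left to right):
  rows 0-7 [x1,x2,x3=000]: 11110101  (ones: 6)
  rows 8-15 [x1,x2,x3=001]: 11110101  (ones: 6)
  rows 16-23 [x1,x2,x3=010]: 11110101  (ones: 6)
  rows 24-31 [x1,x2,x3=011]: 11110101  (ones: 6)
  rows 32-39 [x1,x2,x3=100]: 11110101  (ones: 6)
  rows 40-47 [x1,x2,x3=101]: 11110101  (ones: 6)
  rows 48-55 [x1,x2,x3=110]: 11110101  (ones: 6)
  rows 56-63 [x1,x2,x3=111]: 11110101  (ones: 6)
Count of 1-rows = 6+6+6+6+6+6+6+6 = 48

48


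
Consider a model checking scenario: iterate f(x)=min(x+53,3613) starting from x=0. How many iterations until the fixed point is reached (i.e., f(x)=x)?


Step 1: x=0, cap=3613, increment=53
Step 2: x grows by 53 each step until capped at 3613; fixed point is x=3613
Step 3: iterations = ceil(3613/53) = 69

69


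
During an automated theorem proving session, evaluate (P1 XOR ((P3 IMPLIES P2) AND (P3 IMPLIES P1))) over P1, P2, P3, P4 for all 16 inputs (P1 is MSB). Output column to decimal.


Formula: (P1 XOR ((P3 IMPLIES P2) AND (P3 IMPLIES P1))) over P1, P2, P3, P4 (16 rows)
Evaluate each row (bits = P1,P2,P3,P4, MSB first):
  row 0 [0000]: (0 XOR ((0 IMPLIES 0) AND (0 IMPLIES 0))) -> 1
  row 1 [0001]: (0 XOR ((0 IMPLIES 0) AND (0 IMPLIES 0))) -> 1
  row 2 [0010]: (0 XOR ((1 IMPLIES 0) AND (1 IMPLIES 0))) -> 0
  row 3 [0011]: (0 XOR ((1 IMPLIES 0) AND (1 IMPLIES 0))) -> 0
  row 4 [0100]: (0 XOR ((0 IMPLIES 1) AND (0 IMPLIES 0))) -> 1
  row 5 [0101]: (0 XOR ((0 IMPLIES 1) AND (0 IMPLIES 0))) -> 1
  row 6 [0110]: (0 XOR ((1 IMPLIES 1) AND (1 IMPLIES 0))) -> 0
  row 7 [0111]: (0 XOR ((1 IMPLIES 1) AND (1 IMPLIES 0))) -> 0
  row 8 [1000]: (1 XOR ((0 IMPLIES 0) AND (0 IMPLIES 1))) -> 0
  row 9 [1001]: (1 XOR ((0 IMPLIES 0) AND (0 IMPLIES 1))) -> 0
  row 10 [1010]: (1 XOR ((1 IMPLIES 0) AND (1 IMPLIES 1))) -> 1
  row 11 [1011]: (1 XOR ((1 IMPLIES 0) AND (1 IMPLIES 1))) -> 1
  row 12 [1100]: (1 XOR ((0 IMPLIES 1) AND (0 IMPLIES 1))) -> 0
  row 13 [1101]: (1 XOR ((0 IMPLIES 1) AND (0 IMPLIES 1))) -> 0
  row 14 [1110]: (1 XOR ((1 IMPLIES 1) AND (1 IMPLIES 1))) -> 0
  row 15 [1111]: (1 XOR ((1 IMPLIES 1) AND (1 IMPLIES 1))) -> 0
Full result column, 4 rows per line (P1,P2 fixed per line; P3,P4 runs 00..11 left to right):
  rows 0-3 [P1,P2=00]: 1100  = hex C
  rows 4-7 [P1,P2=01]: 1100  = hex C
  rows 8-11 [P1,P2=10]: 0011  = hex 3
  rows 12-15 [P1,P2=11]: 0000  = hex 0
Output column (row 0 .. row 15) = 1100110000110000
Output column grouped in 4s = 1100 1100 0011 0000 = 0xCC30
Convert to decimal digit by digit (value = value*16 + digit):
  C -> 12
  12*16 + 12 (C) = 204
  204*16 + 3 = 3267
  3267*16 + 0 = 52272
Decimal = 52272

52272


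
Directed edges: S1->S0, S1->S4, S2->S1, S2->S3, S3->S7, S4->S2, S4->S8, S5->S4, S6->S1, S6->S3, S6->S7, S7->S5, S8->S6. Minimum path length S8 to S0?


BFS layer-by-layer from S8:
  dist 0: {S8}
  dist 1: {S6}
  dist 2: {S1, S3, S7}
  dist 3: {S0, S4, S5}
  -> S0 reached at distance 3
Shortest path length = 3

3


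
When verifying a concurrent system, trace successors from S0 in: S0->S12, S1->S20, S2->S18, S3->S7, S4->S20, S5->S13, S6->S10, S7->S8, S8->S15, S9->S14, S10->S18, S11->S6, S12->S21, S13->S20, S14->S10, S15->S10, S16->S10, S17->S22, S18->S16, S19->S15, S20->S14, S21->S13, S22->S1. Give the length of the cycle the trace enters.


Trace from S0 until a state repeats:
  S0 -> S12 -> S21 -> S13 -> S20 -> S14 -> S10 -> S18 -> S16 -> S10
S10 first seen at step 6, revisited at step 9.
Cycle length = 9 - 6 = 3

3


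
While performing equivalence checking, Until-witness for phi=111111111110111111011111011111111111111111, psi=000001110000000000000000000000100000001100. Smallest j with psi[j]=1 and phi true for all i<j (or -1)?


(phi U psi) at 0: need smallest j with psi[j]=1 and phi[i]=1 for all i in [0,j).
Scan from step 0:
  step 0: phi=1, psi=0 -> continue
  step 1: phi=1, psi=0 -> continue
  step 2: phi=1, psi=0 -> continue
  step 3: phi=1, psi=0 -> continue
  step 5: psi=1 and phi held for [0,5) -> witness found
Witness step = 5

5


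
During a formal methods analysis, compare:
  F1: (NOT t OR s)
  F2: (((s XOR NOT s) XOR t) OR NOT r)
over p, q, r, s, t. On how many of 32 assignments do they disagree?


F1 = (NOT t OR s)
F2 = (((s XOR NOT s) XOR t) OR NOT r)
Evaluate both on each of 32 rows (bits = p,q,r,s,t):
  row 0 [00000]: F1=1 F2=1 -> 0
  row 1 [00001]: F1=0 F2=1 (differ) -> 1
  row 2 [00010]: F1=1 F2=1 -> 0
  row 3 [00011]: F1=1 F2=1 -> 0
  row 4 [00100]: F1=1 F2=1 -> 0
  row 5 [00101]: F1=0 F2=0 -> 0
  row 6 [00110]: F1=1 F2=1 -> 0
  row 7 [00111]: F1=1 F2=0 (differ) -> 1
  row 8 [01000]: F1=1 F2=1 -> 0
  row 9 [01001]: F1=0 F2=1 (differ) -> 1
  row 10 [01010]: F1=1 F2=1 -> 0
  row 11 [01011]: F1=1 F2=1 -> 0
  row 12 [01100]: F1=1 F2=1 -> 0
  row 13 [01101]: F1=0 F2=0 -> 0
  row 14 [01110]: F1=1 F2=1 -> 0
  row 15 [01111]: F1=1 F2=0 (differ) -> 1
  row 16 [10000]: F1=1 F2=1 -> 0
  row 17 [10001]: F1=0 F2=1 (differ) -> 1
  row 18 [10010]: F1=1 F2=1 -> 0
  row 19 [10011]: F1=1 F2=1 -> 0
  row 20 [10100]: F1=1 F2=1 -> 0
  row 21 [10101]: F1=0 F2=0 -> 0
  row 22 [10110]: F1=1 F2=1 -> 0
  row 23 [10111]: F1=1 F2=0 (differ) -> 1
  row 24 [11000]: F1=1 F2=1 -> 0
  row 25 [11001]: F1=0 F2=1 (differ) -> 1
  row 26 [11010]: F1=1 F2=1 -> 0
  row 27 [11011]: F1=1 F2=1 -> 0
  row 28 [11100]: F1=1 F2=1 -> 0
  row 29 [11101]: F1=0 F2=0 -> 0
  row 30 [11110]: F1=1 F2=1 -> 0
  row 31 [11111]: F1=1 F2=0 (differ) -> 1
Full result column, 8 rows per line (p,q fixed per line; r,s,t runs 000..111 left to right):
  rows 0-7 [p,q=00]: 01000001  (ones: 2)
  rows 8-15 [p,q=01]: 01000001  (ones: 2)
  rows 16-23 [p,q=10]: 01000001  (ones: 2)
  rows 24-31 [p,q=11]: 01000001  (ones: 2)
Disagreements = 2+2+2+2 = 8

8


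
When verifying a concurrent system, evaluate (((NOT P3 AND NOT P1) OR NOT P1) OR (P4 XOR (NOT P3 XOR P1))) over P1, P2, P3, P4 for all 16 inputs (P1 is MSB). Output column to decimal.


Formula: (((NOT P3 AND NOT P1) OR NOT P1) OR (P4 XOR (NOT P3 XOR P1))) over P1, P2, P3, P4 (16 rows)
Evaluate each row (bits = P1,P2,P3,P4, MSB first):
  row 0 [0000]: (((NOT 0 AND NOT 0) OR NOT 0) OR (0 XOR (NOT 0 XOR 0))) -> 1
  row 1 [0001]: (((NOT 0 AND NOT 0) OR NOT 0) OR (1 XOR (NOT 0 XOR 0))) -> 1
  row 2 [0010]: (((NOT 1 AND NOT 0) OR NOT 0) OR (0 XOR (NOT 1 XOR 0))) -> 1
  row 3 [0011]: (((NOT 1 AND NOT 0) OR NOT 0) OR (1 XOR (NOT 1 XOR 0))) -> 1
  row 4 [0100]: (((NOT 0 AND NOT 0) OR NOT 0) OR (0 XOR (NOT 0 XOR 0))) -> 1
  row 5 [0101]: (((NOT 0 AND NOT 0) OR NOT 0) OR (1 XOR (NOT 0 XOR 0))) -> 1
  row 6 [0110]: (((NOT 1 AND NOT 0) OR NOT 0) OR (0 XOR (NOT 1 XOR 0))) -> 1
  row 7 [0111]: (((NOT 1 AND NOT 0) OR NOT 0) OR (1 XOR (NOT 1 XOR 0))) -> 1
  row 8 [1000]: (((NOT 0 AND NOT 1) OR NOT 1) OR (0 XOR (NOT 0 XOR 1))) -> 0
  row 9 [1001]: (((NOT 0 AND NOT 1) OR NOT 1) OR (1 XOR (NOT 0 XOR 1))) -> 1
  row 10 [1010]: (((NOT 1 AND NOT 1) OR NOT 1) OR (0 XOR (NOT 1 XOR 1))) -> 1
  row 11 [1011]: (((NOT 1 AND NOT 1) OR NOT 1) OR (1 XOR (NOT 1 XOR 1))) -> 0
  row 12 [1100]: (((NOT 0 AND NOT 1) OR NOT 1) OR (0 XOR (NOT 0 XOR 1))) -> 0
  row 13 [1101]: (((NOT 0 AND NOT 1) OR NOT 1) OR (1 XOR (NOT 0 XOR 1))) -> 1
  row 14 [1110]: (((NOT 1 AND NOT 1) OR NOT 1) OR (0 XOR (NOT 1 XOR 1))) -> 1
  row 15 [1111]: (((NOT 1 AND NOT 1) OR NOT 1) OR (1 XOR (NOT 1 XOR 1))) -> 0
Full result column, 4 rows per line (P1,P2 fixed per line; P3,P4 runs 00..11 left to right):
  rows 0-3 [P1,P2=00]: 1111  = hex F
  rows 4-7 [P1,P2=01]: 1111  = hex F
  rows 8-11 [P1,P2=10]: 0110  = hex 6
  rows 12-15 [P1,P2=11]: 0110  = hex 6
Output column (row 0 .. row 15) = 1111111101100110
Output column grouped in 4s = 1111 1111 0110 0110 = 0xFF66
Convert to decimal digit by digit (value = value*16 + digit):
  F -> 15
  15*16 + 15 (F) = 255
  255*16 + 6 = 4086
  4086*16 + 6 = 65382
Decimal = 65382

65382


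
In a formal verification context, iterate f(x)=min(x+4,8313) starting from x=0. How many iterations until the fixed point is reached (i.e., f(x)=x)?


Step 1: x=0, cap=8313, increment=4
Step 2: x grows by 4 each step until capped at 8313; fixed point is x=8313
Step 3: iterations = ceil(8313/4) = 2079

2079


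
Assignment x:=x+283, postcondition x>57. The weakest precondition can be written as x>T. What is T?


Formula: wp(x:=E, P) = P[E/x] (substitute E for x in postcondition)
Step 1: Postcondition: x>57
Step 2: Substitute x+283 for x: x+283>57
Step 3: Solve for x: x > 57-283 = -226

-226


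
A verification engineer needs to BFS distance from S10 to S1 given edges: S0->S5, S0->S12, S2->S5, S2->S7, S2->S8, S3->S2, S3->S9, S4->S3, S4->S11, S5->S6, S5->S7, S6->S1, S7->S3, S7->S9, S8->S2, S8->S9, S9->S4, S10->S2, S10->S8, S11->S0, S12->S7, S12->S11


BFS layer-by-layer from S10:
  dist 0: {S10}
  dist 1: {S2, S8}
  dist 2: {S5, S7, S9}
  dist 3: {S3, S4, S6}
  dist 4: {S1, S11}
  -> S1 reached at distance 4
Shortest path length = 4

4


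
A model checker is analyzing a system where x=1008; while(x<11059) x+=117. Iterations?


Step 1: x goes from 1008 toward 11059 by 117; the body runs while x<11059, so iterations = ceil((bound-start)/step)
Step 2: Distance=10051
Step 3: ceil(10051/117)=86

86


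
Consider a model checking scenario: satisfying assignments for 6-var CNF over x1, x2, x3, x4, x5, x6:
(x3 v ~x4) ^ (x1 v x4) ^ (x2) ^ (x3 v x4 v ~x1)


CNF with 4 clauses over 6 vars (64 assignments).
An assignment satisfies CNF iff every clause has >=1 true literal.
Check each row (bits = x1,x2,x3,x4,x5,x6; clause T/F shown):
  row 0 [000000]: clauses=TFFT -> 0
  row 1 [000001]: clauses=TFFT -> 0
  row 2 [000010]: clauses=TFFT -> 0
  row 3 [000011]: clauses=TFFT -> 0
  row 4 [000100]: clauses=FTFT -> 0
  (every remaining row is evaluated the same way; all 64 results are listed next)
Full result column, 8 rows per line (x1,x2,x3 fixed per line; x4,x5,x6 runs 000..111 left to right):
  rows 0-7 [x1,x2,x3=000]: 00000000  (ones: 0)
  rows 8-15 [x1,x2,x3=001]: 00000000  (ones: 0)
  rows 16-23 [x1,x2,x3=010]: 00000000  (ones: 0)
  rows 24-31 [x1,x2,x3=011]: 00001111  (ones: 4)
  rows 32-39 [x1,x2,x3=100]: 00000000  (ones: 0)
  rows 40-47 [x1,x2,x3=101]: 00000000  (ones: 0)
  rows 48-55 [x1,x2,x3=110]: 00000000  (ones: 0)
  rows 56-63 [x1,x2,x3=111]: 11111111  (ones: 8)
Satisfying assignments = 0+0+0+4+0+0+0+8 = 12

12


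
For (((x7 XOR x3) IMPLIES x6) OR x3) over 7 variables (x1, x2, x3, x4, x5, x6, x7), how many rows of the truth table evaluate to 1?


Formula: (((x7 XOR x3) IMPLIES x6) OR x3) over 7 vars (128 rows)
Evaluate each row (x1, x2, x3, x4, x5, x6, x7 as bits, MSB first):
  row 0 [0000000]: (((0 XOR 0) IMPLIES 0) OR 0) -> 1
  row 1 [0000001]: (((1 XOR 0) IMPLIES 0) OR 0) -> 0
  row 2 [0000010]: (((0 XOR 0) IMPLIES 1) OR 0) -> 1
  row 3 [0000011]: (((1 XOR 0) IMPLIES 1) OR 0) -> 1
  row 4 [0000100]: (((0 XOR 0) IMPLIES 0) OR 0) -> 1
  (every remaining row is evaluated the same way; all 128 results are listed next)
Full result column, 8 rows per line (x1,x2,x3,x4 fixed per line; x5,x6,x7 runs 000..111 left to right):
  rows 0-7 [x1,x2,x3,x4=0000]: 10111011  (ones: 6)
  rows 8-15 [x1,x2,x3,x4=0001]: 10111011  (ones: 6)
  rows 16-23 [x1,x2,x3,x4=0010]: 11111111  (ones: 8)
  rows 24-31 [x1,x2,x3,x4=0011]: 11111111  (ones: 8)
  rows 32-39 [x1,x2,x3,x4=0100]: 10111011  (ones: 6)
  rows 40-47 [x1,x2,x3,x4=0101]: 10111011  (ones: 6)
  rows 48-55 [x1,x2,x3,x4=0110]: 11111111  (ones: 8)
  rows 56-63 [x1,x2,x3,x4=0111]: 11111111  (ones: 8)
  rows 64-71 [x1,x2,x3,x4=1000]: 10111011  (ones: 6)
  rows 72-79 [x1,x2,x3,x4=1001]: 10111011  (ones: 6)
  rows 80-87 [x1,x2,x3,x4=1010]: 11111111  (ones: 8)
  rows 88-95 [x1,x2,x3,x4=1011]: 11111111  (ones: 8)
  rows 96-103 [x1,x2,x3,x4=1100]: 10111011  (ones: 6)
  rows 104-111 [x1,x2,x3,x4=1101]: 10111011  (ones: 6)
  rows 112-119 [x1,x2,x3,x4=1110]: 11111111  (ones: 8)
  rows 120-127 [x1,x2,x3,x4=1111]: 11111111  (ones: 8)
Count of 1-rows = 6+6+8+8+6+6+8+8+6+6+8+8+6+6+8+8 = 112

112


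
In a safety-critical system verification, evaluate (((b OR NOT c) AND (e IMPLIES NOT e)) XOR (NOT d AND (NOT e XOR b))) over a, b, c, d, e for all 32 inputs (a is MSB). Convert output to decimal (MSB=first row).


Formula: (((b OR NOT c) AND (e IMPLIES NOT e)) XOR (NOT d AND (NOT e XOR b))) over a, b, c, d, e (32 rows)
Evaluate each row (bits = a,b,c,d,e, MSB first):
  row 0 [00000]: (((0 OR NOT 0) AND (0 IMPLIES NOT 0)) XOR (NOT 0 AND (NOT 0 XOR 0))) -> 0
  row 1 [00001]: (((0 OR NOT 0) AND (1 IMPLIES NOT 1)) XOR (NOT 0 AND (NOT 1 XOR 0))) -> 0
  row 2 [00010]: (((0 OR NOT 0) AND (0 IMPLIES NOT 0)) XOR (NOT 1 AND (NOT 0 XOR 0))) -> 1
  row 3 [00011]: (((0 OR NOT 0) AND (1 IMPLIES NOT 1)) XOR (NOT 1 AND (NOT 1 XOR 0))) -> 0
  row 4 [00100]: (((0 OR NOT 1) AND (0 IMPLIES NOT 0)) XOR (NOT 0 AND (NOT 0 XOR 0))) -> 1
  row 5 [00101]: (((0 OR NOT 1) AND (1 IMPLIES NOT 1)) XOR (NOT 0 AND (NOT 1 XOR 0))) -> 0
  row 6 [00110]: (((0 OR NOT 1) AND (0 IMPLIES NOT 0)) XOR (NOT 1 AND (NOT 0 XOR 0))) -> 0
  row 7 [00111]: (((0 OR NOT 1) AND (1 IMPLIES NOT 1)) XOR (NOT 1 AND (NOT 1 XOR 0))) -> 0
  row 8 [01000]: (((1 OR NOT 0) AND (0 IMPLIES NOT 0)) XOR (NOT 0 AND (NOT 0 XOR 1))) -> 1
  row 9 [01001]: (((1 OR NOT 0) AND (1 IMPLIES NOT 1)) XOR (NOT 0 AND (NOT 1 XOR 1))) -> 1
  row 10 [01010]: (((1 OR NOT 0) AND (0 IMPLIES NOT 0)) XOR (NOT 1 AND (NOT 0 XOR 1))) -> 1
  row 11 [01011]: (((1 OR NOT 0) AND (1 IMPLIES NOT 1)) XOR (NOT 1 AND (NOT 1 XOR 1))) -> 0
  row 12 [01100]: (((1 OR NOT 1) AND (0 IMPLIES NOT 0)) XOR (NOT 0 AND (NOT 0 XOR 1))) -> 1
  row 13 [01101]: (((1 OR NOT 1) AND (1 IMPLIES NOT 1)) XOR (NOT 0 AND (NOT 1 XOR 1))) -> 1
  row 14 [01110]: (((1 OR NOT 1) AND (0 IMPLIES NOT 0)) XOR (NOT 1 AND (NOT 0 XOR 1))) -> 1
  row 15 [01111]: (((1 OR NOT 1) AND (1 IMPLIES NOT 1)) XOR (NOT 1 AND (NOT 1 XOR 1))) -> 0
  row 16 [10000]: (((0 OR NOT 0) AND (0 IMPLIES NOT 0)) XOR (NOT 0 AND (NOT 0 XOR 0))) -> 0
  row 17 [10001]: (((0 OR NOT 0) AND (1 IMPLIES NOT 1)) XOR (NOT 0 AND (NOT 1 XOR 0))) -> 0
  row 18 [10010]: (((0 OR NOT 0) AND (0 IMPLIES NOT 0)) XOR (NOT 1 AND (NOT 0 XOR 0))) -> 1
  row 19 [10011]: (((0 OR NOT 0) AND (1 IMPLIES NOT 1)) XOR (NOT 1 AND (NOT 1 XOR 0))) -> 0
  row 20 [10100]: (((0 OR NOT 1) AND (0 IMPLIES NOT 0)) XOR (NOT 0 AND (NOT 0 XOR 0))) -> 1
  row 21 [10101]: (((0 OR NOT 1) AND (1 IMPLIES NOT 1)) XOR (NOT 0 AND (NOT 1 XOR 0))) -> 0
  row 22 [10110]: (((0 OR NOT 1) AND (0 IMPLIES NOT 0)) XOR (NOT 1 AND (NOT 0 XOR 0))) -> 0
  row 23 [10111]: (((0 OR NOT 1) AND (1 IMPLIES NOT 1)) XOR (NOT 1 AND (NOT 1 XOR 0))) -> 0
  row 24 [11000]: (((1 OR NOT 0) AND (0 IMPLIES NOT 0)) XOR (NOT 0 AND (NOT 0 XOR 1))) -> 1
  row 25 [11001]: (((1 OR NOT 0) AND (1 IMPLIES NOT 1)) XOR (NOT 0 AND (NOT 1 XOR 1))) -> 1
  row 26 [11010]: (((1 OR NOT 0) AND (0 IMPLIES NOT 0)) XOR (NOT 1 AND (NOT 0 XOR 1))) -> 1
  row 27 [11011]: (((1 OR NOT 0) AND (1 IMPLIES NOT 1)) XOR (NOT 1 AND (NOT 1 XOR 1))) -> 0
  row 28 [11100]: (((1 OR NOT 1) AND (0 IMPLIES NOT 0)) XOR (NOT 0 AND (NOT 0 XOR 1))) -> 1
  row 29 [11101]: (((1 OR NOT 1) AND (1 IMPLIES NOT 1)) XOR (NOT 0 AND (NOT 1 XOR 1))) -> 1
  row 30 [11110]: (((1 OR NOT 1) AND (0 IMPLIES NOT 0)) XOR (NOT 1 AND (NOT 0 XOR 1))) -> 1
  row 31 [11111]: (((1 OR NOT 1) AND (1 IMPLIES NOT 1)) XOR (NOT 1 AND (NOT 1 XOR 1))) -> 0
Full result column, 4 rows per line (a,b,c fixed per line; d,e runs 00..11 left to right):
  rows 0-3 [a,b,c=000]: 0010  = hex 2
  rows 4-7 [a,b,c=001]: 1000  = hex 8
  rows 8-11 [a,b,c=010]: 1110  = hex E
  rows 12-15 [a,b,c=011]: 1110  = hex E
  rows 16-19 [a,b,c=100]: 0010  = hex 2
  rows 20-23 [a,b,c=101]: 1000  = hex 8
  rows 24-27 [a,b,c=110]: 1110  = hex E
  rows 28-31 [a,b,c=111]: 1110  = hex E
Output column (row 0 .. row 31) = 00101000111011100010100011101110
Output column grouped in 4s = 0010 1000 1110 1110 0010 1000 1110 1110 = 0x28EE28EE
Convert to decimal digit by digit (value = value*16 + digit):
  2 -> 2
  2*16 + 8 = 40
  40*16 + 14 (E) = 654
  654*16 + 14 (E) = 10478
  10478*16 + 2 = 167650
  167650*16 + 8 = 2682408
  2682408*16 + 14 (E) = 42918542
  42918542*16 + 14 (E) = 686696686
Decimal = 686696686

686696686


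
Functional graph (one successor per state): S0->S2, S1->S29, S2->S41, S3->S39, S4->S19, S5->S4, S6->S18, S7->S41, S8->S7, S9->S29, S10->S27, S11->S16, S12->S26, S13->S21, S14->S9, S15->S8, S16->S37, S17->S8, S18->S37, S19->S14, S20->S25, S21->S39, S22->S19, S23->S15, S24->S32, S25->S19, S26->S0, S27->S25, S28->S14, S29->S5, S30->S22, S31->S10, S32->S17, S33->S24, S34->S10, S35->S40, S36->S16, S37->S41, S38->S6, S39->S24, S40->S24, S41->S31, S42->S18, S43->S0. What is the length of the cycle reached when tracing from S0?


Trace from S0 until a state repeats:
  S0 -> S2 -> S41 -> S31 -> S10 -> S27 -> S25 -> S19 -> S14 -> S9 -> S29 -> S5 -> S4 -> S19
S19 first seen at step 7, revisited at step 13.
Cycle length = 13 - 7 = 6

6


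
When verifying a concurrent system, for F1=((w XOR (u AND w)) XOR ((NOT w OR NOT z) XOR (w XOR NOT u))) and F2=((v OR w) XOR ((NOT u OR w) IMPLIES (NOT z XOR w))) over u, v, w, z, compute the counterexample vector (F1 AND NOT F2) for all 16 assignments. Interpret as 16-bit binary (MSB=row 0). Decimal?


F1 = ((w XOR (u AND w)) XOR ((NOT w OR NOT z) XOR (w XOR NOT u)))
F2 = ((v OR w) XOR ((NOT u OR w) IMPLIES (NOT z XOR w)))
Counterexample to F1=>F2 is where F1=1 and F2=0.
Evaluate each row (bits = u,v,w,z, MSB first):
  row 0 [0000]: F1=0 F2=1 -> F1&~F2 -> 0
  row 1 [0001]: F1=0 F2=0 -> F1&~F2 -> 0
  row 2 [0010]: F1=0 F2=1 -> F1&~F2 -> 0
  row 3 [0011]: F1=1 F2=0 -> F1&~F2 -> 1
  row 4 [0100]: F1=0 F2=0 -> F1&~F2 -> 0
  row 5 [0101]: F1=0 F2=1 -> F1&~F2 -> 0
  row 6 [0110]: F1=0 F2=1 -> F1&~F2 -> 0
  row 7 [0111]: F1=1 F2=0 -> F1&~F2 -> 1
  row 8 [1000]: F1=1 F2=1 -> F1&~F2 -> 0
  row 9 [1001]: F1=1 F2=1 -> F1&~F2 -> 0
  row 10 [1010]: F1=0 F2=1 -> F1&~F2 -> 0
  row 11 [1011]: F1=1 F2=0 -> F1&~F2 -> 1
  row 12 [1100]: F1=1 F2=0 -> F1&~F2 -> 1
  row 13 [1101]: F1=1 F2=0 -> F1&~F2 -> 1
  row 14 [1110]: F1=0 F2=1 -> F1&~F2 -> 0
  row 15 [1111]: F1=1 F2=0 -> F1&~F2 -> 1
Full result column, 4 rows per line (u,v fixed per line; w,z runs 00..11 left to right):
  rows 0-3 [u,v=00]: 0001  = hex 1
  rows 4-7 [u,v=01]: 0001  = hex 1
  rows 8-11 [u,v=10]: 0001  = hex 1
  rows 12-15 [u,v=11]: 1101  = hex D
Counterexample vector (row 0 .. row 15) = 0001000100011101
Output column grouped in 4s = 0001 0001 0001 1101 = 0x111D
Convert to decimal digit by digit (value = value*16 + digit):
  1 -> 1
  1*16 + 1 = 17
  17*16 + 1 = 273
  273*16 + 13 (D) = 4381
Decimal = 4381

4381


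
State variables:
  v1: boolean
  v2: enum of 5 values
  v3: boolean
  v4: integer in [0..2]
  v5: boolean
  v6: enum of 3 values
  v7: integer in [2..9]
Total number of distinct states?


State space = product of domain sizes of all variables.
Domain sizes:
  v1 (boolean): 2
  v2 (enum of 5 values): 5
  v3 (boolean): 2
  v4 (integer in [0..2]): 3
  v5 (boolean): 2
  v6 (enum of 3 values): 3
  v7 (integer in [2..9]): 8
Product = 2 * 5 * 2 * 3 * 2 * 3 * 8 = 2880

2880


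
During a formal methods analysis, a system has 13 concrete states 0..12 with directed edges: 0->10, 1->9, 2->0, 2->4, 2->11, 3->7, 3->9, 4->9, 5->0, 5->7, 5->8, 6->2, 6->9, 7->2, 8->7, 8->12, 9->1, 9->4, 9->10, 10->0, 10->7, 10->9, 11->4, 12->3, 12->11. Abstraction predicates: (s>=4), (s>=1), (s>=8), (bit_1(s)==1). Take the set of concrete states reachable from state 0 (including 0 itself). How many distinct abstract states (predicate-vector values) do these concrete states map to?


BFS from 0:
Concrete reachable: {0, 1, 2, 4, 7, 9, 10, 11}
Abstract via predicates (s>=4), (s>=1), (s>=8), (bit_1(s)==1):
  (0,0,0,0) <- {0}
  (0,1,0,0) <- {1}
  (0,1,0,1) <- {2}
  (1,1,0,0) <- {4}
  (1,1,0,1) <- {7}
  (1,1,1,0) <- {9}
  (1,1,1,1) <- {10, 11}
Distinct abstract states = 7

7


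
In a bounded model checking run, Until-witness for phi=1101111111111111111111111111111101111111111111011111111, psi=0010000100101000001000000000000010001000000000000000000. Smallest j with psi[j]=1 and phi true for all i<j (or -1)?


(phi U psi) at 0: need smallest j with psi[j]=1 and phi[i]=1 for all i in [0,j).
Scan from step 0:
  step 0: phi=1, psi=0 -> continue
  step 1: phi=1, psi=0 -> continue
  step 2: psi=1 and phi held for [0,2) -> witness found
Witness step = 2

2


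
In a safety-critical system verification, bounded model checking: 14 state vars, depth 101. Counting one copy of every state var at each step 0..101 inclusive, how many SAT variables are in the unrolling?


BMC unrolls to depth k, creating one copy of each state var for steps 0..k.
Step count = 101 + 1 = 102 (steps 0 through 101)
Vars per step = 14
Total = 14 * 102 = 1428

1428


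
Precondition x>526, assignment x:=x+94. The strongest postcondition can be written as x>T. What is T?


Formula: sp(P, x:=E) = exists old_x. (x = E[old_x/x]) AND P[old_x/x] (old_x is the value of x before the assignment; eliminate old_x by solving x = E[old_x/x] for old_x)
Step 1: Precondition P: x>526, i.e. old_x > 526
Step 2: Assignment gives x = old_x + 94, so old_x = x - 94
Step 3: Substitute into P: x - 94 > 526
Step 4: Simplify: x > 526+94 = 620

620


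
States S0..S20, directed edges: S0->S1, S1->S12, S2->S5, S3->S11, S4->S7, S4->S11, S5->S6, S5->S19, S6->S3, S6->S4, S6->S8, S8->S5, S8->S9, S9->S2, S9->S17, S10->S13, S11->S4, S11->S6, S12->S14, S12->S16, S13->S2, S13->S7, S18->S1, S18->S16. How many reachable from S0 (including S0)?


BFS from S0:
  layer 0: {S0}
  layer 1: {S1}
  layer 2: {S12}
  layer 3: {S14, S16}
Reachable set: {S0, S1, S12, S14, S16}
Count = 5

5


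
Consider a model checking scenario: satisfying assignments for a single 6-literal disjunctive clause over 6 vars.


Step 1: Total=2^6=64
Step 2: Unsat when all 6 false: 2^0=1
Step 3: Sat=64-1=63

63


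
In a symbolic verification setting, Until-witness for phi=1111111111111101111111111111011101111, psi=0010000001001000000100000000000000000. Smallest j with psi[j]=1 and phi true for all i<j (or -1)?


(phi U psi) at 0: need smallest j with psi[j]=1 and phi[i]=1 for all i in [0,j).
Scan from step 0:
  step 0: phi=1, psi=0 -> continue
  step 1: phi=1, psi=0 -> continue
  step 2: psi=1 and phi held for [0,2) -> witness found
Witness step = 2

2


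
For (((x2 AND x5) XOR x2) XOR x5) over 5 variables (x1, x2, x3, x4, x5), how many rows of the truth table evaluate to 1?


Formula: (((x2 AND x5) XOR x2) XOR x5) over 5 vars (32 rows)
Evaluate each row (x1, x2, x3, x4, x5 as bits, MSB first):
  row 0 [00000]: (((0 AND 0) XOR 0) XOR 0) -> 0
  row 1 [00001]: (((0 AND 1) XOR 0) XOR 1) -> 1
  row 2 [00010]: (((0 AND 0) XOR 0) XOR 0) -> 0
  row 3 [00011]: (((0 AND 1) XOR 0) XOR 1) -> 1
  row 4 [00100]: (((0 AND 0) XOR 0) XOR 0) -> 0
  row 5 [00101]: (((0 AND 1) XOR 0) XOR 1) -> 1
  row 6 [00110]: (((0 AND 0) XOR 0) XOR 0) -> 0
  row 7 [00111]: (((0 AND 1) XOR 0) XOR 1) -> 1
  row 8 [01000]: (((1 AND 0) XOR 1) XOR 0) -> 1
  row 9 [01001]: (((1 AND 1) XOR 1) XOR 1) -> 1
  row 10 [01010]: (((1 AND 0) XOR 1) XOR 0) -> 1
  row 11 [01011]: (((1 AND 1) XOR 1) XOR 1) -> 1
  row 12 [01100]: (((1 AND 0) XOR 1) XOR 0) -> 1
  row 13 [01101]: (((1 AND 1) XOR 1) XOR 1) -> 1
  row 14 [01110]: (((1 AND 0) XOR 1) XOR 0) -> 1
  row 15 [01111]: (((1 AND 1) XOR 1) XOR 1) -> 1
  row 16 [10000]: (((0 AND 0) XOR 0) XOR 0) -> 0
  row 17 [10001]: (((0 AND 1) XOR 0) XOR 1) -> 1
  row 18 [10010]: (((0 AND 0) XOR 0) XOR 0) -> 0
  row 19 [10011]: (((0 AND 1) XOR 0) XOR 1) -> 1
  row 20 [10100]: (((0 AND 0) XOR 0) XOR 0) -> 0
  row 21 [10101]: (((0 AND 1) XOR 0) XOR 1) -> 1
  row 22 [10110]: (((0 AND 0) XOR 0) XOR 0) -> 0
  row 23 [10111]: (((0 AND 1) XOR 0) XOR 1) -> 1
  row 24 [11000]: (((1 AND 0) XOR 1) XOR 0) -> 1
  row 25 [11001]: (((1 AND 1) XOR 1) XOR 1) -> 1
  row 26 [11010]: (((1 AND 0) XOR 1) XOR 0) -> 1
  row 27 [11011]: (((1 AND 1) XOR 1) XOR 1) -> 1
  row 28 [11100]: (((1 AND 0) XOR 1) XOR 0) -> 1
  row 29 [11101]: (((1 AND 1) XOR 1) XOR 1) -> 1
  row 30 [11110]: (((1 AND 0) XOR 1) XOR 0) -> 1
  row 31 [11111]: (((1 AND 1) XOR 1) XOR 1) -> 1
Full result column, 8 rows per line (x1,x2 fixed per line; x3,x4,x5 runs 000..111 left to right):
  rows 0-7 [x1,x2=00]: 01010101  (ones: 4)
  rows 8-15 [x1,x2=01]: 11111111  (ones: 8)
  rows 16-23 [x1,x2=10]: 01010101  (ones: 4)
  rows 24-31 [x1,x2=11]: 11111111  (ones: 8)
Count of 1-rows = 4+8+4+8 = 24

24


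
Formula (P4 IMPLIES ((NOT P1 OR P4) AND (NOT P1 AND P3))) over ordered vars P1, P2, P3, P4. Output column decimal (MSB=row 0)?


Formula: (P4 IMPLIES ((NOT P1 OR P4) AND (NOT P1 AND P3))) over P1, P2, P3, P4 (16 rows)
Evaluate each row (bits = P1,P2,P3,P4, MSB first):
  row 0 [0000]: (0 IMPLIES ((NOT 0 OR 0) AND (NOT 0 AND 0))) -> 1
  row 1 [0001]: (1 IMPLIES ((NOT 0 OR 1) AND (NOT 0 AND 0))) -> 0
  row 2 [0010]: (0 IMPLIES ((NOT 0 OR 0) AND (NOT 0 AND 1))) -> 1
  row 3 [0011]: (1 IMPLIES ((NOT 0 OR 1) AND (NOT 0 AND 1))) -> 1
  row 4 [0100]: (0 IMPLIES ((NOT 0 OR 0) AND (NOT 0 AND 0))) -> 1
  row 5 [0101]: (1 IMPLIES ((NOT 0 OR 1) AND (NOT 0 AND 0))) -> 0
  row 6 [0110]: (0 IMPLIES ((NOT 0 OR 0) AND (NOT 0 AND 1))) -> 1
  row 7 [0111]: (1 IMPLIES ((NOT 0 OR 1) AND (NOT 0 AND 1))) -> 1
  row 8 [1000]: (0 IMPLIES ((NOT 1 OR 0) AND (NOT 1 AND 0))) -> 1
  row 9 [1001]: (1 IMPLIES ((NOT 1 OR 1) AND (NOT 1 AND 0))) -> 0
  row 10 [1010]: (0 IMPLIES ((NOT 1 OR 0) AND (NOT 1 AND 1))) -> 1
  row 11 [1011]: (1 IMPLIES ((NOT 1 OR 1) AND (NOT 1 AND 1))) -> 0
  row 12 [1100]: (0 IMPLIES ((NOT 1 OR 0) AND (NOT 1 AND 0))) -> 1
  row 13 [1101]: (1 IMPLIES ((NOT 1 OR 1) AND (NOT 1 AND 0))) -> 0
  row 14 [1110]: (0 IMPLIES ((NOT 1 OR 0) AND (NOT 1 AND 1))) -> 1
  row 15 [1111]: (1 IMPLIES ((NOT 1 OR 1) AND (NOT 1 AND 1))) -> 0
Full result column, 4 rows per line (P1,P2 fixed per line; P3,P4 runs 00..11 left to right):
  rows 0-3 [P1,P2=00]: 1011  = hex B
  rows 4-7 [P1,P2=01]: 1011  = hex B
  rows 8-11 [P1,P2=10]: 1010  = hex A
  rows 12-15 [P1,P2=11]: 1010  = hex A
Output column (row 0 .. row 15) = 1011101110101010
Output column grouped in 4s = 1011 1011 1010 1010 = 0xBBAA
Convert to decimal digit by digit (value = value*16 + digit):
  B -> 11
  11*16 + 11 (B) = 187
  187*16 + 10 (A) = 3002
  3002*16 + 10 (A) = 48042
Decimal = 48042

48042


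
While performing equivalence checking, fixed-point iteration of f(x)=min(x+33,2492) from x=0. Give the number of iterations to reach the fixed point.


Step 1: x=0, cap=2492, increment=33
Step 2: x grows by 33 each step until capped at 2492; fixed point is x=2492
Step 3: iterations = ceil(2492/33) = 76

76


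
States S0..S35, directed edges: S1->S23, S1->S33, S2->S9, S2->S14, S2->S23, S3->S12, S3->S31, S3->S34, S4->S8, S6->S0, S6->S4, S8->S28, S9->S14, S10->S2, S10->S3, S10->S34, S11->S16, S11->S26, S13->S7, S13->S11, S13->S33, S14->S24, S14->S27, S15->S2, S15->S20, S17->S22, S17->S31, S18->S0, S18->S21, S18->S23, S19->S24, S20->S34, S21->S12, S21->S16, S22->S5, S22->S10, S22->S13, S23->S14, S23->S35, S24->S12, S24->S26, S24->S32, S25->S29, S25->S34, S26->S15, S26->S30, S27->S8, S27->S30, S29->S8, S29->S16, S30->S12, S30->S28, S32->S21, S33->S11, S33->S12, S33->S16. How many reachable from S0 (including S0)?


BFS from S0:
  layer 0: {S0}
Reachable set: {S0}
Count = 1

1


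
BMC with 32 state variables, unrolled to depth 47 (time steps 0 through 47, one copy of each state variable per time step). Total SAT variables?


BMC unrolls to depth k, creating one copy of each state var for steps 0..k.
Step count = 47 + 1 = 48 (steps 0 through 47)
Vars per step = 32
Total = 32 * 48 = 1536

1536


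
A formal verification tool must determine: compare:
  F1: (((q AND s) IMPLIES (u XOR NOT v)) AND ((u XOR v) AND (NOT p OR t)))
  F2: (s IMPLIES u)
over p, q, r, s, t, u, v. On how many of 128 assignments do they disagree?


F1 = (((q AND s) IMPLIES (u XOR NOT v)) AND ((u XOR v) AND (NOT p OR t)))
F2 = (s IMPLIES u)
Evaluate both on each of 128 rows (bits = p,q,r,s,t,u,v):
  row 0 [0000000]: F1=0 F2=1 (differ) -> 1
  row 1 [0000001]: F1=1 F2=1 -> 0
  row 2 [0000010]: F1=1 F2=1 -> 0
  row 3 [0000011]: F1=0 F2=1 (differ) -> 1
  row 4 [0000100]: F1=0 F2=1 (differ) -> 1
  (every remaining row is evaluated the same way; all 128 results are listed next)
Full result column, 8 rows per line (p,q,r,s fixed per line; t,u,v runs 000..111 left to right):
  rows 0-7 [p,q,r,s=0000]: 10011001  (ones: 4)
  rows 8-15 [p,q,r,s=0001]: 01010101  (ones: 4)
  rows 16-23 [p,q,r,s=0010]: 10011001  (ones: 4)
  rows 24-31 [p,q,r,s=0011]: 01010101  (ones: 4)
  rows 32-39 [p,q,r,s=0100]: 10011001  (ones: 4)
  rows 40-47 [p,q,r,s=0101]: 00110011  (ones: 4)
  rows 48-55 [p,q,r,s=0110]: 10011001  (ones: 4)
  rows 56-63 [p,q,r,s=0111]: 00110011  (ones: 4)
  rows 64-71 [p,q,r,s=1000]: 11111001  (ones: 6)
  rows 72-79 [p,q,r,s=1001]: 00110101  (ones: 4)
  rows 80-87 [p,q,r,s=1010]: 11111001  (ones: 6)
  rows 88-95 [p,q,r,s=1011]: 00110101  (ones: 4)
  rows 96-103 [p,q,r,s=1100]: 11111001  (ones: 6)
  rows 104-111 [p,q,r,s=1101]: 00110011  (ones: 4)
  rows 112-119 [p,q,r,s=1110]: 11111001  (ones: 6)
  rows 120-127 [p,q,r,s=1111]: 00110011  (ones: 4)
Disagreements = 4+4+4+4+4+4+4+4+6+4+6+4+6+4+6+4 = 72

72


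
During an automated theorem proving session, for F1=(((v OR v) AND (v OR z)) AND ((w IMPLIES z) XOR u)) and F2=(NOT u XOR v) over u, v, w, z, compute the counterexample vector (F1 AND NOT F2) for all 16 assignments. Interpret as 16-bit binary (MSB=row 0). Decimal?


F1 = (((v OR v) AND (v OR z)) AND ((w IMPLIES z) XOR u))
F2 = (NOT u XOR v)
Counterexample to F1=>F2 is where F1=1 and F2=0.
Evaluate each row (bits = u,v,w,z, MSB first):
  row 0 [0000]: F1=0 F2=1 -> F1&~F2 -> 0
  row 1 [0001]: F1=0 F2=1 -> F1&~F2 -> 0
  row 2 [0010]: F1=0 F2=1 -> F1&~F2 -> 0
  row 3 [0011]: F1=0 F2=1 -> F1&~F2 -> 0
  row 4 [0100]: F1=1 F2=0 -> F1&~F2 -> 1
  row 5 [0101]: F1=1 F2=0 -> F1&~F2 -> 1
  row 6 [0110]: F1=0 F2=0 -> F1&~F2 -> 0
  row 7 [0111]: F1=1 F2=0 -> F1&~F2 -> 1
  row 8 [1000]: F1=0 F2=0 -> F1&~F2 -> 0
  row 9 [1001]: F1=0 F2=0 -> F1&~F2 -> 0
  row 10 [1010]: F1=0 F2=0 -> F1&~F2 -> 0
  row 11 [1011]: F1=0 F2=0 -> F1&~F2 -> 0
  row 12 [1100]: F1=0 F2=1 -> F1&~F2 -> 0
  row 13 [1101]: F1=0 F2=1 -> F1&~F2 -> 0
  row 14 [1110]: F1=1 F2=1 -> F1&~F2 -> 0
  row 15 [1111]: F1=0 F2=1 -> F1&~F2 -> 0
Full result column, 4 rows per line (u,v fixed per line; w,z runs 00..11 left to right):
  rows 0-3 [u,v=00]: 0000  = hex 0
  rows 4-7 [u,v=01]: 1101  = hex D
  rows 8-11 [u,v=10]: 0000  = hex 0
  rows 12-15 [u,v=11]: 0000  = hex 0
Counterexample vector (row 0 .. row 15) = 0000110100000000
Output column grouped in 4s = 0000 1101 0000 0000 = 0x0D00
Convert to decimal digit by digit (value = value*16 + digit):
  0 -> 0
  0*16 + 13 (D) = 13
  13*16 + 0 = 208
  208*16 + 0 = 3328
Decimal = 3328

3328


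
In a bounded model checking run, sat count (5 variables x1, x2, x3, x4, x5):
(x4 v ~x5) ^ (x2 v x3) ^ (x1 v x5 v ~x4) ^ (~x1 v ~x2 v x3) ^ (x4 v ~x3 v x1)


CNF with 5 clauses over 5 vars (32 assignments).
An assignment satisfies CNF iff every clause has >=1 true literal.
Check each row (bits = x1,x2,x3,x4,x5; clause T/F shown):
  row 0 [00000]: clauses=TFTTT -> 0
  row 1 [00001]: clauses=FFTTT -> 0
  row 2 [00010]: clauses=TFFTT -> 0
  row 3 [00011]: clauses=TFTTT -> 0
  row 4 [00100]: clauses=TTTTF -> 0
  row 5 [00101]: clauses=FTTTF -> 0
  row 6 [00110]: clauses=TTFTT -> 0
  row 7 [00111]: clauses=TTTTT -> 1
  row 8 [01000]: clauses=TTTTT -> 1
  row 9 [01001]: clauses=FTTTT -> 0
  row 10 [01010]: clauses=TTFTT -> 0
  row 11 [01011]: clauses=TTTTT -> 1
  row 12 [01100]: clauses=TTTTF -> 0
  row 13 [01101]: clauses=FTTTF -> 0
  row 14 [01110]: clauses=TTFTT -> 0
  row 15 [01111]: clauses=TTTTT -> 1
  row 16 [10000]: clauses=TFTTT -> 0
  row 17 [10001]: clauses=FFTTT -> 0
  row 18 [10010]: clauses=TFTTT -> 0
  row 19 [10011]: clauses=TFTTT -> 0
  row 20 [10100]: clauses=TTTTT -> 1
  row 21 [10101]: clauses=FTTTT -> 0
  row 22 [10110]: clauses=TTTTT -> 1
  row 23 [10111]: clauses=TTTTT -> 1
  row 24 [11000]: clauses=TTTFT -> 0
  row 25 [11001]: clauses=FTTFT -> 0
  row 26 [11010]: clauses=TTTFT -> 0
  row 27 [11011]: clauses=TTTFT -> 0
  row 28 [11100]: clauses=TTTTT -> 1
  row 29 [11101]: clauses=FTTTT -> 0
  row 30 [11110]: clauses=TTTTT -> 1
  row 31 [11111]: clauses=TTTTT -> 1
Full result column, 8 rows per line (x1,x2 fixed per line; x3,x4,x5 runs 000..111 left to right):
  rows 0-7 [x1,x2=00]: 00000001  (ones: 1)
  rows 8-15 [x1,x2=01]: 10010001  (ones: 3)
  rows 16-23 [x1,x2=10]: 00001011  (ones: 3)
  rows 24-31 [x1,x2=11]: 00001011  (ones: 3)
Satisfying assignments = 1+3+3+3 = 10

10
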